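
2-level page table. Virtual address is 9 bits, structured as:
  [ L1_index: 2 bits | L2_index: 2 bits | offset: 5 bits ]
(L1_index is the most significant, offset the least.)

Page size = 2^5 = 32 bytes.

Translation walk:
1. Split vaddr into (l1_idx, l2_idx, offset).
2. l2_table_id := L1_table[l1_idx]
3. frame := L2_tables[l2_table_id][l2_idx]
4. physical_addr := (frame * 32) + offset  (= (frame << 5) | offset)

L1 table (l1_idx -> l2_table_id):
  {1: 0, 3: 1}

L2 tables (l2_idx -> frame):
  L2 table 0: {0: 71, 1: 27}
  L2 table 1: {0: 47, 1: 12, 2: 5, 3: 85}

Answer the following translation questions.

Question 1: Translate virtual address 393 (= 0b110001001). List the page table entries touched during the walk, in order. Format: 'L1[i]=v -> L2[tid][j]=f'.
vaddr = 393 = 0b110001001
Split: l1_idx=3, l2_idx=0, offset=9

Answer: L1[3]=1 -> L2[1][0]=47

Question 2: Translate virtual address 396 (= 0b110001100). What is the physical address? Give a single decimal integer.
vaddr = 396 = 0b110001100
Split: l1_idx=3, l2_idx=0, offset=12
L1[3] = 1
L2[1][0] = 47
paddr = 47 * 32 + 12 = 1516

Answer: 1516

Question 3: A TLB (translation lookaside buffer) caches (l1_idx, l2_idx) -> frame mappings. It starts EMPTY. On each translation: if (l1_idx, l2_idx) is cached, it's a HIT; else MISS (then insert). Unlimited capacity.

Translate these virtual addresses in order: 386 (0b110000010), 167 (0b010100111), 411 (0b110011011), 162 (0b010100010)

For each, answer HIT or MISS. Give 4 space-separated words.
Answer: MISS MISS HIT HIT

Derivation:
vaddr=386: (3,0) not in TLB -> MISS, insert
vaddr=167: (1,1) not in TLB -> MISS, insert
vaddr=411: (3,0) in TLB -> HIT
vaddr=162: (1,1) in TLB -> HIT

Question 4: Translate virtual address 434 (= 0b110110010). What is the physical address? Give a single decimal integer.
vaddr = 434 = 0b110110010
Split: l1_idx=3, l2_idx=1, offset=18
L1[3] = 1
L2[1][1] = 12
paddr = 12 * 32 + 18 = 402

Answer: 402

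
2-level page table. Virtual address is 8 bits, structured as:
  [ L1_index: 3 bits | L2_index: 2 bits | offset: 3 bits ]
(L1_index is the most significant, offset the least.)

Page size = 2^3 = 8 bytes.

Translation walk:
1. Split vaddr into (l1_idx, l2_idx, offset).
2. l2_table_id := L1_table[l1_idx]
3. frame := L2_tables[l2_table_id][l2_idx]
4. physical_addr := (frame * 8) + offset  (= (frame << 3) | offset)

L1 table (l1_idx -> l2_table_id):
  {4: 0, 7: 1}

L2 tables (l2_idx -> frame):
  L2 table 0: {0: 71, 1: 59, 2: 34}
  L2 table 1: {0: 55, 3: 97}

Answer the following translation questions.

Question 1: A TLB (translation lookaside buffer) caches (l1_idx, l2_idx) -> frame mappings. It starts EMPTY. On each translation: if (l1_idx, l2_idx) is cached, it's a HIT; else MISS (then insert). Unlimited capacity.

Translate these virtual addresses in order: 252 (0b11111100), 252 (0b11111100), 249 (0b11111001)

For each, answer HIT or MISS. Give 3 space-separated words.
vaddr=252: (7,3) not in TLB -> MISS, insert
vaddr=252: (7,3) in TLB -> HIT
vaddr=249: (7,3) in TLB -> HIT

Answer: MISS HIT HIT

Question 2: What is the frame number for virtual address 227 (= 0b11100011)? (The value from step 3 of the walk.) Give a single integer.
vaddr = 227: l1_idx=7, l2_idx=0
L1[7] = 1; L2[1][0] = 55

Answer: 55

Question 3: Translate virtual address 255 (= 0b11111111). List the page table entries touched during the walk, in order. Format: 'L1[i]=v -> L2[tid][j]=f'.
Answer: L1[7]=1 -> L2[1][3]=97

Derivation:
vaddr = 255 = 0b11111111
Split: l1_idx=7, l2_idx=3, offset=7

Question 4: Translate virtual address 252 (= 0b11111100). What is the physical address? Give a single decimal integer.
Answer: 780

Derivation:
vaddr = 252 = 0b11111100
Split: l1_idx=7, l2_idx=3, offset=4
L1[7] = 1
L2[1][3] = 97
paddr = 97 * 8 + 4 = 780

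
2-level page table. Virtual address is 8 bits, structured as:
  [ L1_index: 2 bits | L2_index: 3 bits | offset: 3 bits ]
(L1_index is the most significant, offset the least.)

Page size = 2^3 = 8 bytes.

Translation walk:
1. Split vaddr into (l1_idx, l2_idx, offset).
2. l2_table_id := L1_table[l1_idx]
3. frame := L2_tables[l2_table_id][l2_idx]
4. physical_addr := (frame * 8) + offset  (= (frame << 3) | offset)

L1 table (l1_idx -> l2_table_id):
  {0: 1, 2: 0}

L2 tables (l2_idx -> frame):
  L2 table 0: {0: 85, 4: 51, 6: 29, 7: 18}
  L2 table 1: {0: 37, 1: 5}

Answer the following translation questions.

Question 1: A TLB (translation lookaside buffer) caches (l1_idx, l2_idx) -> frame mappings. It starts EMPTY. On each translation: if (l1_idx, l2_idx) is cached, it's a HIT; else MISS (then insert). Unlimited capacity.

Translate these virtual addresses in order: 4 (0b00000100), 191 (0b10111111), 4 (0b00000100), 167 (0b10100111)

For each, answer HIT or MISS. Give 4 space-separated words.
vaddr=4: (0,0) not in TLB -> MISS, insert
vaddr=191: (2,7) not in TLB -> MISS, insert
vaddr=4: (0,0) in TLB -> HIT
vaddr=167: (2,4) not in TLB -> MISS, insert

Answer: MISS MISS HIT MISS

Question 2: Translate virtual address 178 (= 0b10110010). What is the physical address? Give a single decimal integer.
vaddr = 178 = 0b10110010
Split: l1_idx=2, l2_idx=6, offset=2
L1[2] = 0
L2[0][6] = 29
paddr = 29 * 8 + 2 = 234

Answer: 234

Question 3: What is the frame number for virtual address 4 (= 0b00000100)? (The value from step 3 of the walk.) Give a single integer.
Answer: 37

Derivation:
vaddr = 4: l1_idx=0, l2_idx=0
L1[0] = 1; L2[1][0] = 37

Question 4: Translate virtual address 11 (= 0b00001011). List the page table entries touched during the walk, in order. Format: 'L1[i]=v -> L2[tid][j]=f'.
vaddr = 11 = 0b00001011
Split: l1_idx=0, l2_idx=1, offset=3

Answer: L1[0]=1 -> L2[1][1]=5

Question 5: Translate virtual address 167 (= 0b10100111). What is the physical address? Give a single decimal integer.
vaddr = 167 = 0b10100111
Split: l1_idx=2, l2_idx=4, offset=7
L1[2] = 0
L2[0][4] = 51
paddr = 51 * 8 + 7 = 415

Answer: 415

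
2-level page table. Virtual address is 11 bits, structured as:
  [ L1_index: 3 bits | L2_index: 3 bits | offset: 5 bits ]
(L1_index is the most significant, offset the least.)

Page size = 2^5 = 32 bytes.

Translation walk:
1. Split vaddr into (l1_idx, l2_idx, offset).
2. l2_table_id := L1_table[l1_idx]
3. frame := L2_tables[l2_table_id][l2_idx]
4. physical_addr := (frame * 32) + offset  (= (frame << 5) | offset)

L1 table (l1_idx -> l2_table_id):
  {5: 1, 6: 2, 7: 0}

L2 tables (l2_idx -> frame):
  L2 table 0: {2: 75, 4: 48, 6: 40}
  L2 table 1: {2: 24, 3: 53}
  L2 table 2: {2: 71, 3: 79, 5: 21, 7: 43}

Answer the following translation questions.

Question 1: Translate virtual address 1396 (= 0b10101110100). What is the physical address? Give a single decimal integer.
Answer: 1716

Derivation:
vaddr = 1396 = 0b10101110100
Split: l1_idx=5, l2_idx=3, offset=20
L1[5] = 1
L2[1][3] = 53
paddr = 53 * 32 + 20 = 1716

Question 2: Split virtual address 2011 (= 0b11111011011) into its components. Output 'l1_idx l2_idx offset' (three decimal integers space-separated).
Answer: 7 6 27

Derivation:
vaddr = 2011 = 0b11111011011
  top 3 bits -> l1_idx = 7
  next 3 bits -> l2_idx = 6
  bottom 5 bits -> offset = 27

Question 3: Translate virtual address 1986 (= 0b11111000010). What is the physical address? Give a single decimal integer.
vaddr = 1986 = 0b11111000010
Split: l1_idx=7, l2_idx=6, offset=2
L1[7] = 0
L2[0][6] = 40
paddr = 40 * 32 + 2 = 1282

Answer: 1282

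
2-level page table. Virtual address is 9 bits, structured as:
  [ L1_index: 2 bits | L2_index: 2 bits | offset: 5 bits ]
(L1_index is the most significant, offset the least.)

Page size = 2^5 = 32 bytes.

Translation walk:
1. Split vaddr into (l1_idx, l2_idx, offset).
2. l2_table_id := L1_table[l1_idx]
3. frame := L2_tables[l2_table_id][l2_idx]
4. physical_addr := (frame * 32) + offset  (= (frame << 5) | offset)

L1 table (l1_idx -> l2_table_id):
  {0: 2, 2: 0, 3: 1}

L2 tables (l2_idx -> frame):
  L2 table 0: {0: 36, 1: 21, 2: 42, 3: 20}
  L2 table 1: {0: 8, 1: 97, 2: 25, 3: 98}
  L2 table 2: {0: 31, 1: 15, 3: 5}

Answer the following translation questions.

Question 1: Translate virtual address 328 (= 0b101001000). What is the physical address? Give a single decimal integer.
Answer: 1352

Derivation:
vaddr = 328 = 0b101001000
Split: l1_idx=2, l2_idx=2, offset=8
L1[2] = 0
L2[0][2] = 42
paddr = 42 * 32 + 8 = 1352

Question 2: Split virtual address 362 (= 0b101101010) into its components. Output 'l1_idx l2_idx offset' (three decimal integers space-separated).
Answer: 2 3 10

Derivation:
vaddr = 362 = 0b101101010
  top 2 bits -> l1_idx = 2
  next 2 bits -> l2_idx = 3
  bottom 5 bits -> offset = 10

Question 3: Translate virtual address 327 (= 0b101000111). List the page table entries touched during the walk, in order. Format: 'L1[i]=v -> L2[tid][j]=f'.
vaddr = 327 = 0b101000111
Split: l1_idx=2, l2_idx=2, offset=7

Answer: L1[2]=0 -> L2[0][2]=42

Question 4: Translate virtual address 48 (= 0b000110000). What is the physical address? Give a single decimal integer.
Answer: 496

Derivation:
vaddr = 48 = 0b000110000
Split: l1_idx=0, l2_idx=1, offset=16
L1[0] = 2
L2[2][1] = 15
paddr = 15 * 32 + 16 = 496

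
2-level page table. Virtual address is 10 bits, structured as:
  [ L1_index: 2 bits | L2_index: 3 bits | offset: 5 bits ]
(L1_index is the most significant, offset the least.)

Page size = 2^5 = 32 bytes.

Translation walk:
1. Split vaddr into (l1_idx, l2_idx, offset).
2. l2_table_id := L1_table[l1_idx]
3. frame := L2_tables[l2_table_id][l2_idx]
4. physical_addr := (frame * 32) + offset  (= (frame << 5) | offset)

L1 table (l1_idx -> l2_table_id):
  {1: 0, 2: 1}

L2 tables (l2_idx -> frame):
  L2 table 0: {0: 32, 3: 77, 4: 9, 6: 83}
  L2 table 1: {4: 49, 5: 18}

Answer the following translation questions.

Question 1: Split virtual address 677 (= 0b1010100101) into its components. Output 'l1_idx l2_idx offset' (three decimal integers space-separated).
vaddr = 677 = 0b1010100101
  top 2 bits -> l1_idx = 2
  next 3 bits -> l2_idx = 5
  bottom 5 bits -> offset = 5

Answer: 2 5 5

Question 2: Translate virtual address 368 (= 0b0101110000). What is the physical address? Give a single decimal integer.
vaddr = 368 = 0b0101110000
Split: l1_idx=1, l2_idx=3, offset=16
L1[1] = 0
L2[0][3] = 77
paddr = 77 * 32 + 16 = 2480

Answer: 2480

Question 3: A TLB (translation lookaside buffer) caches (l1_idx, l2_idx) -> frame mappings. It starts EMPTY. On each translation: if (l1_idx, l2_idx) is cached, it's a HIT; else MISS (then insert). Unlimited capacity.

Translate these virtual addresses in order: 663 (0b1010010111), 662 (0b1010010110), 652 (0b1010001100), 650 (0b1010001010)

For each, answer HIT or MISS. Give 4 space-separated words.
Answer: MISS HIT HIT HIT

Derivation:
vaddr=663: (2,4) not in TLB -> MISS, insert
vaddr=662: (2,4) in TLB -> HIT
vaddr=652: (2,4) in TLB -> HIT
vaddr=650: (2,4) in TLB -> HIT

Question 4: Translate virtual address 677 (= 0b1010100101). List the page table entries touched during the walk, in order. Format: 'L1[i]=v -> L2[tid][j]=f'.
vaddr = 677 = 0b1010100101
Split: l1_idx=2, l2_idx=5, offset=5

Answer: L1[2]=1 -> L2[1][5]=18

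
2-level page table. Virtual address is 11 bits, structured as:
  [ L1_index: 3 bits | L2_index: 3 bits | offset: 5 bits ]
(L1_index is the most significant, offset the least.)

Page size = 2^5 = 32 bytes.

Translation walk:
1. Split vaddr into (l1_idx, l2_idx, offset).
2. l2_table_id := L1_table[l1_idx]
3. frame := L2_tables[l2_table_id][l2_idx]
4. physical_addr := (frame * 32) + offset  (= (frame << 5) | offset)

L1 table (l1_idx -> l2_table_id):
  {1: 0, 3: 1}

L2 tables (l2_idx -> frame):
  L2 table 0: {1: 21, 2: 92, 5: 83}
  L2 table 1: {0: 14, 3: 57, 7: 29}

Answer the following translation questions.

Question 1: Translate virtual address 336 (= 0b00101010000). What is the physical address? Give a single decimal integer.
vaddr = 336 = 0b00101010000
Split: l1_idx=1, l2_idx=2, offset=16
L1[1] = 0
L2[0][2] = 92
paddr = 92 * 32 + 16 = 2960

Answer: 2960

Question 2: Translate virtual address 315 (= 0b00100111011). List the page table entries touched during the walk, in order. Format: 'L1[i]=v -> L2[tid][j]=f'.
vaddr = 315 = 0b00100111011
Split: l1_idx=1, l2_idx=1, offset=27

Answer: L1[1]=0 -> L2[0][1]=21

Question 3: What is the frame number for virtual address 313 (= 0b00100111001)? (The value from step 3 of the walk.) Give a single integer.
Answer: 21

Derivation:
vaddr = 313: l1_idx=1, l2_idx=1
L1[1] = 0; L2[0][1] = 21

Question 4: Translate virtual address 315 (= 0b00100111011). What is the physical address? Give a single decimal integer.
vaddr = 315 = 0b00100111011
Split: l1_idx=1, l2_idx=1, offset=27
L1[1] = 0
L2[0][1] = 21
paddr = 21 * 32 + 27 = 699

Answer: 699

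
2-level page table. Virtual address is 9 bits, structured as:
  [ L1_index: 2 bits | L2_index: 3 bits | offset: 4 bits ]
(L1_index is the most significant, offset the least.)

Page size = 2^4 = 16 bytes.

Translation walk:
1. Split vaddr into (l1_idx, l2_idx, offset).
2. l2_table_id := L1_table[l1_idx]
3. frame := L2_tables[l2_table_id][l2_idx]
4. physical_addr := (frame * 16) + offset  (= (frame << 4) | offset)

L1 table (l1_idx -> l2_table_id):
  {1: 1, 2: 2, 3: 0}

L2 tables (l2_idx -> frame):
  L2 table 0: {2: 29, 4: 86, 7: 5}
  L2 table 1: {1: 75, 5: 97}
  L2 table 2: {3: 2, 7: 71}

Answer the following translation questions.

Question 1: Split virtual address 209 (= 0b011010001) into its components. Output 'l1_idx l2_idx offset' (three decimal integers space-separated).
Answer: 1 5 1

Derivation:
vaddr = 209 = 0b011010001
  top 2 bits -> l1_idx = 1
  next 3 bits -> l2_idx = 5
  bottom 4 bits -> offset = 1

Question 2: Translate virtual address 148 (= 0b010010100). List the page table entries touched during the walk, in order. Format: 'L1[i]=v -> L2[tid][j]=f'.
Answer: L1[1]=1 -> L2[1][1]=75

Derivation:
vaddr = 148 = 0b010010100
Split: l1_idx=1, l2_idx=1, offset=4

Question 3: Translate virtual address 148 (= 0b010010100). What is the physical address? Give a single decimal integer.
vaddr = 148 = 0b010010100
Split: l1_idx=1, l2_idx=1, offset=4
L1[1] = 1
L2[1][1] = 75
paddr = 75 * 16 + 4 = 1204

Answer: 1204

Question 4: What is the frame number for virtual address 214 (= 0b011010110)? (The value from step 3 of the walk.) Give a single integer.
Answer: 97

Derivation:
vaddr = 214: l1_idx=1, l2_idx=5
L1[1] = 1; L2[1][5] = 97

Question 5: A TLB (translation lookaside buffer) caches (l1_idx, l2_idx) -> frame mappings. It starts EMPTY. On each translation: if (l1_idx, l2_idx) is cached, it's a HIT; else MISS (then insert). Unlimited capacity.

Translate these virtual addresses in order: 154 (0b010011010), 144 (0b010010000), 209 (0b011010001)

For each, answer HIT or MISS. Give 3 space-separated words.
Answer: MISS HIT MISS

Derivation:
vaddr=154: (1,1) not in TLB -> MISS, insert
vaddr=144: (1,1) in TLB -> HIT
vaddr=209: (1,5) not in TLB -> MISS, insert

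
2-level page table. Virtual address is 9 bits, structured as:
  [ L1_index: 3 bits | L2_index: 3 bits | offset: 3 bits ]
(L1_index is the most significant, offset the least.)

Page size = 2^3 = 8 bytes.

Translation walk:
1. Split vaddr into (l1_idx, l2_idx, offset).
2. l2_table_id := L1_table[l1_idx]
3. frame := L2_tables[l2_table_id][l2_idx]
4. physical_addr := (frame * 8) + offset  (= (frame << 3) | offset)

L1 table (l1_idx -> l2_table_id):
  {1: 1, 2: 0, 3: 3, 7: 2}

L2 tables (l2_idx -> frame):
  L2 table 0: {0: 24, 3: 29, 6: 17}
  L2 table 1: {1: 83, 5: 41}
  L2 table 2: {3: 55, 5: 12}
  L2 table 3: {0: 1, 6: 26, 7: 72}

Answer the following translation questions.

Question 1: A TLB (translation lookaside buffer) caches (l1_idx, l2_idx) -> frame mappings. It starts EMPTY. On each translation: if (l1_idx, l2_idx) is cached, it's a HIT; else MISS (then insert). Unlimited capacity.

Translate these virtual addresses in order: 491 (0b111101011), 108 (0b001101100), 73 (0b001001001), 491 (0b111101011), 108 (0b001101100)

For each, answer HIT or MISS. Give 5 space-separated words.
Answer: MISS MISS MISS HIT HIT

Derivation:
vaddr=491: (7,5) not in TLB -> MISS, insert
vaddr=108: (1,5) not in TLB -> MISS, insert
vaddr=73: (1,1) not in TLB -> MISS, insert
vaddr=491: (7,5) in TLB -> HIT
vaddr=108: (1,5) in TLB -> HIT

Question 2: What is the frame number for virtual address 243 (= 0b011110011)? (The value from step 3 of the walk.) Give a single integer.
vaddr = 243: l1_idx=3, l2_idx=6
L1[3] = 3; L2[3][6] = 26

Answer: 26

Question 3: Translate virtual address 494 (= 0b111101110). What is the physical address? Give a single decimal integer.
vaddr = 494 = 0b111101110
Split: l1_idx=7, l2_idx=5, offset=6
L1[7] = 2
L2[2][5] = 12
paddr = 12 * 8 + 6 = 102

Answer: 102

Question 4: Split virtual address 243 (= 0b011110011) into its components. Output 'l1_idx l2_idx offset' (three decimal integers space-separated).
Answer: 3 6 3

Derivation:
vaddr = 243 = 0b011110011
  top 3 bits -> l1_idx = 3
  next 3 bits -> l2_idx = 6
  bottom 3 bits -> offset = 3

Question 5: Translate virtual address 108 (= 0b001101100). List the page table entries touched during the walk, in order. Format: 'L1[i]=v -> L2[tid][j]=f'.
vaddr = 108 = 0b001101100
Split: l1_idx=1, l2_idx=5, offset=4

Answer: L1[1]=1 -> L2[1][5]=41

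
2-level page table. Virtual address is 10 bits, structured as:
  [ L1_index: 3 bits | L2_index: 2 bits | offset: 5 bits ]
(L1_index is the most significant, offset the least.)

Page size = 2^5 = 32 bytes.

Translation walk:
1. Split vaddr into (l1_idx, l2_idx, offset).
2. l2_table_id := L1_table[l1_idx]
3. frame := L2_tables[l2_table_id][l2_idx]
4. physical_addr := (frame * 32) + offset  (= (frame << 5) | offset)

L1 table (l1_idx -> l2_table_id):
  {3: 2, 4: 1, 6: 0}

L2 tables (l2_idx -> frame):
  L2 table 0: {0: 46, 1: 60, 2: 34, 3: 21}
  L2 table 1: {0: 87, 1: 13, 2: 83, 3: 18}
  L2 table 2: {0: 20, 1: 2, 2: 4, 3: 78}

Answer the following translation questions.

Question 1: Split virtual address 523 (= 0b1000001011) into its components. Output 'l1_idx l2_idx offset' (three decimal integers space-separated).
vaddr = 523 = 0b1000001011
  top 3 bits -> l1_idx = 4
  next 2 bits -> l2_idx = 0
  bottom 5 bits -> offset = 11

Answer: 4 0 11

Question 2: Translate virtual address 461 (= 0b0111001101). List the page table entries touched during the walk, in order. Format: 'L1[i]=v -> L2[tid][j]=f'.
Answer: L1[3]=2 -> L2[2][2]=4

Derivation:
vaddr = 461 = 0b0111001101
Split: l1_idx=3, l2_idx=2, offset=13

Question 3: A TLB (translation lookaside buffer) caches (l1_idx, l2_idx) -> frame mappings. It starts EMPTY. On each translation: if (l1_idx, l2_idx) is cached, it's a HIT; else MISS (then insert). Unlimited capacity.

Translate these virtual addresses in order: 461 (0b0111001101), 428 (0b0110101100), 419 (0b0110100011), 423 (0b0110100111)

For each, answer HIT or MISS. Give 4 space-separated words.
Answer: MISS MISS HIT HIT

Derivation:
vaddr=461: (3,2) not in TLB -> MISS, insert
vaddr=428: (3,1) not in TLB -> MISS, insert
vaddr=419: (3,1) in TLB -> HIT
vaddr=423: (3,1) in TLB -> HIT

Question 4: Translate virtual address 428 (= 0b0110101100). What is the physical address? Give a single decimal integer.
vaddr = 428 = 0b0110101100
Split: l1_idx=3, l2_idx=1, offset=12
L1[3] = 2
L2[2][1] = 2
paddr = 2 * 32 + 12 = 76

Answer: 76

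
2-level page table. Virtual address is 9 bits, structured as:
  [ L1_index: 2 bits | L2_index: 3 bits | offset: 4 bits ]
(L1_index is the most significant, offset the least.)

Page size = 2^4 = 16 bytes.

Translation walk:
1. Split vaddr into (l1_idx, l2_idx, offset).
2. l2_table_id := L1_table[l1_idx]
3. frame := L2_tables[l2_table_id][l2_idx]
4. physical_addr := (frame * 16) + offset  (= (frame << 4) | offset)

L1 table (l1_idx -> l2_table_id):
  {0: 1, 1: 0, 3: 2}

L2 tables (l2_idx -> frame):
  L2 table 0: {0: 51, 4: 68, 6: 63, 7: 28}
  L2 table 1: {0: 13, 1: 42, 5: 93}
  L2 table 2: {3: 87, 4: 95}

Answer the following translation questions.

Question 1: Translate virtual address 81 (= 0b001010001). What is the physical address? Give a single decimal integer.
vaddr = 81 = 0b001010001
Split: l1_idx=0, l2_idx=5, offset=1
L1[0] = 1
L2[1][5] = 93
paddr = 93 * 16 + 1 = 1489

Answer: 1489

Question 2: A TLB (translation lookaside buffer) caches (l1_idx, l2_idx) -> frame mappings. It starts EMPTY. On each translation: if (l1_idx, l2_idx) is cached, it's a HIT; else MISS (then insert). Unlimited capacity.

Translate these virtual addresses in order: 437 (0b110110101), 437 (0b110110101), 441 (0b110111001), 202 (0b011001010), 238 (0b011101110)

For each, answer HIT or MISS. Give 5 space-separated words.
Answer: MISS HIT HIT MISS MISS

Derivation:
vaddr=437: (3,3) not in TLB -> MISS, insert
vaddr=437: (3,3) in TLB -> HIT
vaddr=441: (3,3) in TLB -> HIT
vaddr=202: (1,4) not in TLB -> MISS, insert
vaddr=238: (1,6) not in TLB -> MISS, insert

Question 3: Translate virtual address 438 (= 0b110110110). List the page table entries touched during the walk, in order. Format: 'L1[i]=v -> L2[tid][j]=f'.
vaddr = 438 = 0b110110110
Split: l1_idx=3, l2_idx=3, offset=6

Answer: L1[3]=2 -> L2[2][3]=87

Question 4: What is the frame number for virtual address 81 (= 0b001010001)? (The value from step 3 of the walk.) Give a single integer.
Answer: 93

Derivation:
vaddr = 81: l1_idx=0, l2_idx=5
L1[0] = 1; L2[1][5] = 93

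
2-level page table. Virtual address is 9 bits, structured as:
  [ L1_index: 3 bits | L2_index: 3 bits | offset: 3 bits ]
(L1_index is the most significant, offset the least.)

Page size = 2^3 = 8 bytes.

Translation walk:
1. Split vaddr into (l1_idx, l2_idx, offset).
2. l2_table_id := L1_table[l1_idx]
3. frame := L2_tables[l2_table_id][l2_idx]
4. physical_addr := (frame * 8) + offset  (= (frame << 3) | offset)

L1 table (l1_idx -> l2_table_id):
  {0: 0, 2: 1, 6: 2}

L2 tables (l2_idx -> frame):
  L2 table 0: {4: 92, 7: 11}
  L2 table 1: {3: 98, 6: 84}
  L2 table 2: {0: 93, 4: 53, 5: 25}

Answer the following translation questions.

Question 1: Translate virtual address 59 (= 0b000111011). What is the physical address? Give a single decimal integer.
Answer: 91

Derivation:
vaddr = 59 = 0b000111011
Split: l1_idx=0, l2_idx=7, offset=3
L1[0] = 0
L2[0][7] = 11
paddr = 11 * 8 + 3 = 91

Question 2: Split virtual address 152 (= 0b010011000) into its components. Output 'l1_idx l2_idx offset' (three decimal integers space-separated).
Answer: 2 3 0

Derivation:
vaddr = 152 = 0b010011000
  top 3 bits -> l1_idx = 2
  next 3 bits -> l2_idx = 3
  bottom 3 bits -> offset = 0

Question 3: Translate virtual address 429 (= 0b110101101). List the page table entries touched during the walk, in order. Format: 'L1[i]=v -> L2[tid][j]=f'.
vaddr = 429 = 0b110101101
Split: l1_idx=6, l2_idx=5, offset=5

Answer: L1[6]=2 -> L2[2][5]=25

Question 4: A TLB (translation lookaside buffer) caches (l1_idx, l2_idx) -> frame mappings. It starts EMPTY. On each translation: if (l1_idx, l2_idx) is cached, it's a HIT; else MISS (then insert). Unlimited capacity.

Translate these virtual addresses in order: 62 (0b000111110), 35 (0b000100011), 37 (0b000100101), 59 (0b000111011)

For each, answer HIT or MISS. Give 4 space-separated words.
Answer: MISS MISS HIT HIT

Derivation:
vaddr=62: (0,7) not in TLB -> MISS, insert
vaddr=35: (0,4) not in TLB -> MISS, insert
vaddr=37: (0,4) in TLB -> HIT
vaddr=59: (0,7) in TLB -> HIT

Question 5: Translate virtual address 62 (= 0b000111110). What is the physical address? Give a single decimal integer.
vaddr = 62 = 0b000111110
Split: l1_idx=0, l2_idx=7, offset=6
L1[0] = 0
L2[0][7] = 11
paddr = 11 * 8 + 6 = 94

Answer: 94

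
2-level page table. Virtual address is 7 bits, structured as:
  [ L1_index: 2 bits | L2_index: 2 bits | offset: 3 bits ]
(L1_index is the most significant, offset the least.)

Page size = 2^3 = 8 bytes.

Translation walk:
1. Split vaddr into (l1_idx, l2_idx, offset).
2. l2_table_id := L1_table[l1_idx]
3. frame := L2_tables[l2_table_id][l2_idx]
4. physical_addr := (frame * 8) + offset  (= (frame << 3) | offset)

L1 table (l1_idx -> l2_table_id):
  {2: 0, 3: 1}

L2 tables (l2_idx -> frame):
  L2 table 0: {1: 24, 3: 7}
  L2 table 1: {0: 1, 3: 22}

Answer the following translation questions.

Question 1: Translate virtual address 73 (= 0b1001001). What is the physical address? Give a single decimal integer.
vaddr = 73 = 0b1001001
Split: l1_idx=2, l2_idx=1, offset=1
L1[2] = 0
L2[0][1] = 24
paddr = 24 * 8 + 1 = 193

Answer: 193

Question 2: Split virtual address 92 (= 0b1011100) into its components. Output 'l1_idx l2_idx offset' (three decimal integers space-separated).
Answer: 2 3 4

Derivation:
vaddr = 92 = 0b1011100
  top 2 bits -> l1_idx = 2
  next 2 bits -> l2_idx = 3
  bottom 3 bits -> offset = 4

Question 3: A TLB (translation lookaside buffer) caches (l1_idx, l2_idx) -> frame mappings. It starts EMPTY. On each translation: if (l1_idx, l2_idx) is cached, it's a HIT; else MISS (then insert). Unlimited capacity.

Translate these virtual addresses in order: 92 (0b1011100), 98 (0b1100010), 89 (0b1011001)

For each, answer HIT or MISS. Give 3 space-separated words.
vaddr=92: (2,3) not in TLB -> MISS, insert
vaddr=98: (3,0) not in TLB -> MISS, insert
vaddr=89: (2,3) in TLB -> HIT

Answer: MISS MISS HIT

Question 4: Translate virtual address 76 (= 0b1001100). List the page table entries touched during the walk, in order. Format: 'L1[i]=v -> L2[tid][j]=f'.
Answer: L1[2]=0 -> L2[0][1]=24

Derivation:
vaddr = 76 = 0b1001100
Split: l1_idx=2, l2_idx=1, offset=4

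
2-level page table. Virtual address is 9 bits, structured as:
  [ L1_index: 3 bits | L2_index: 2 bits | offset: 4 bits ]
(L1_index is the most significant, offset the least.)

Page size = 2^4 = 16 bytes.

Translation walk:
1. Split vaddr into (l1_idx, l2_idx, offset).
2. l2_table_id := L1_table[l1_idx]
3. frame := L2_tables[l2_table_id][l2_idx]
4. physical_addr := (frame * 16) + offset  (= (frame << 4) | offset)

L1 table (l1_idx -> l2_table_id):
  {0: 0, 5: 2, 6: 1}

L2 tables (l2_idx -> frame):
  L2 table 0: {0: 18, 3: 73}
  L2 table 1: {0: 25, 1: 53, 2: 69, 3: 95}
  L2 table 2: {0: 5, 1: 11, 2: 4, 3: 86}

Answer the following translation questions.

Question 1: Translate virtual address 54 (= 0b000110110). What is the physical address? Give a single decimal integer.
Answer: 1174

Derivation:
vaddr = 54 = 0b000110110
Split: l1_idx=0, l2_idx=3, offset=6
L1[0] = 0
L2[0][3] = 73
paddr = 73 * 16 + 6 = 1174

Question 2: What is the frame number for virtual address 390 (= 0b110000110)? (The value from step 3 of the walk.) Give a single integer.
vaddr = 390: l1_idx=6, l2_idx=0
L1[6] = 1; L2[1][0] = 25

Answer: 25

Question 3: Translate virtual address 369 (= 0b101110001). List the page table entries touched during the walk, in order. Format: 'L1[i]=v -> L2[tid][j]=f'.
Answer: L1[5]=2 -> L2[2][3]=86

Derivation:
vaddr = 369 = 0b101110001
Split: l1_idx=5, l2_idx=3, offset=1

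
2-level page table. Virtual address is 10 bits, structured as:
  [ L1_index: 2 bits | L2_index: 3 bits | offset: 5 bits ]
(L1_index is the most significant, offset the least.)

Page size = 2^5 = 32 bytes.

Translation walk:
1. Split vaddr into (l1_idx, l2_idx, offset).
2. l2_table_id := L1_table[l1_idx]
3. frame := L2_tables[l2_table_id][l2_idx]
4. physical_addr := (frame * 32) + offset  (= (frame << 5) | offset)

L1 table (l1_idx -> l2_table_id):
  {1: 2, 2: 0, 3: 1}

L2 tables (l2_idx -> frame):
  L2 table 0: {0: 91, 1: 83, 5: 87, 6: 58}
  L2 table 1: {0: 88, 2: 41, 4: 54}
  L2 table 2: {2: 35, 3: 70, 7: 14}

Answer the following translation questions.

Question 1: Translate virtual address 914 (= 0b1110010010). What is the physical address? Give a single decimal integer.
vaddr = 914 = 0b1110010010
Split: l1_idx=3, l2_idx=4, offset=18
L1[3] = 1
L2[1][4] = 54
paddr = 54 * 32 + 18 = 1746

Answer: 1746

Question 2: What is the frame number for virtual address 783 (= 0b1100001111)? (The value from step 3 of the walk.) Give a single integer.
Answer: 88

Derivation:
vaddr = 783: l1_idx=3, l2_idx=0
L1[3] = 1; L2[1][0] = 88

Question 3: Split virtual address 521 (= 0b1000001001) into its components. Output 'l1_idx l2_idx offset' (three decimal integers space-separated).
Answer: 2 0 9

Derivation:
vaddr = 521 = 0b1000001001
  top 2 bits -> l1_idx = 2
  next 3 bits -> l2_idx = 0
  bottom 5 bits -> offset = 9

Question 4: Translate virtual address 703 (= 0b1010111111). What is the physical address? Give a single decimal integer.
vaddr = 703 = 0b1010111111
Split: l1_idx=2, l2_idx=5, offset=31
L1[2] = 0
L2[0][5] = 87
paddr = 87 * 32 + 31 = 2815

Answer: 2815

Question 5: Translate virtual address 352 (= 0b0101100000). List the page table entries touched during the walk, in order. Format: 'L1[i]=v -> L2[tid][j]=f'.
vaddr = 352 = 0b0101100000
Split: l1_idx=1, l2_idx=3, offset=0

Answer: L1[1]=2 -> L2[2][3]=70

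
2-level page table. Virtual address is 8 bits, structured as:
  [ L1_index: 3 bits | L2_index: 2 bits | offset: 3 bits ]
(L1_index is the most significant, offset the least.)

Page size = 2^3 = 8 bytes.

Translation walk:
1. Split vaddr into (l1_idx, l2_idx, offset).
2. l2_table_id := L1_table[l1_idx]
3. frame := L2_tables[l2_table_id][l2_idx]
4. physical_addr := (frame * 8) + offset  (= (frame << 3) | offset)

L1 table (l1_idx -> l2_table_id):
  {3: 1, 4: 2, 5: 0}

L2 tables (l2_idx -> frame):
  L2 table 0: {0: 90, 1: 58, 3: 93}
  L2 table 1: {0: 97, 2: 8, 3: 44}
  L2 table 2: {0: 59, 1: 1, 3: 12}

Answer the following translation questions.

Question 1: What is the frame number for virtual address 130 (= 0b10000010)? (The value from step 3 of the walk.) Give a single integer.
Answer: 59

Derivation:
vaddr = 130: l1_idx=4, l2_idx=0
L1[4] = 2; L2[2][0] = 59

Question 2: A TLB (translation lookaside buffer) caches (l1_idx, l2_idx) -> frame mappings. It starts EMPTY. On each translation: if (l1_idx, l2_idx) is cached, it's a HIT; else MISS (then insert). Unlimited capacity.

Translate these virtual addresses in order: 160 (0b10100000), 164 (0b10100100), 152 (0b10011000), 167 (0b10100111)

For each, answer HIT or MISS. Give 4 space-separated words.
Answer: MISS HIT MISS HIT

Derivation:
vaddr=160: (5,0) not in TLB -> MISS, insert
vaddr=164: (5,0) in TLB -> HIT
vaddr=152: (4,3) not in TLB -> MISS, insert
vaddr=167: (5,0) in TLB -> HIT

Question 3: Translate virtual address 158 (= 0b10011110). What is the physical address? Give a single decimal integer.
Answer: 102

Derivation:
vaddr = 158 = 0b10011110
Split: l1_idx=4, l2_idx=3, offset=6
L1[4] = 2
L2[2][3] = 12
paddr = 12 * 8 + 6 = 102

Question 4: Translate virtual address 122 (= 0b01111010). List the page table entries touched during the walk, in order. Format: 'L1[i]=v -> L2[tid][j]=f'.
vaddr = 122 = 0b01111010
Split: l1_idx=3, l2_idx=3, offset=2

Answer: L1[3]=1 -> L2[1][3]=44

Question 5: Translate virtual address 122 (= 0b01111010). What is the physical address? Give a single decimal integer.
Answer: 354

Derivation:
vaddr = 122 = 0b01111010
Split: l1_idx=3, l2_idx=3, offset=2
L1[3] = 1
L2[1][3] = 44
paddr = 44 * 8 + 2 = 354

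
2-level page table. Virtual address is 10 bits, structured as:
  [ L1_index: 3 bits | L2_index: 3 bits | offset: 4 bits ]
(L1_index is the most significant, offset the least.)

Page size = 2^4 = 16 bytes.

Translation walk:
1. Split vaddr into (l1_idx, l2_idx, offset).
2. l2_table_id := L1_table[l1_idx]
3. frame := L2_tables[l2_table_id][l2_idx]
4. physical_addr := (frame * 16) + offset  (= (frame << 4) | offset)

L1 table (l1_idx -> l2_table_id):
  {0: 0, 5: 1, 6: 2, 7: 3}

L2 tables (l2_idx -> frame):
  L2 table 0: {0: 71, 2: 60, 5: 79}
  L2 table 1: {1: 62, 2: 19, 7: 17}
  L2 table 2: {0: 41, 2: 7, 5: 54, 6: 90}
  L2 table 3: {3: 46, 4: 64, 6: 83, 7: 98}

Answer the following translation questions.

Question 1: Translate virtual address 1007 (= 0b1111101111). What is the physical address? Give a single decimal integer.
Answer: 1343

Derivation:
vaddr = 1007 = 0b1111101111
Split: l1_idx=7, l2_idx=6, offset=15
L1[7] = 3
L2[3][6] = 83
paddr = 83 * 16 + 15 = 1343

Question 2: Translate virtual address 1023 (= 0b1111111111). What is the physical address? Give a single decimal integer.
vaddr = 1023 = 0b1111111111
Split: l1_idx=7, l2_idx=7, offset=15
L1[7] = 3
L2[3][7] = 98
paddr = 98 * 16 + 15 = 1583

Answer: 1583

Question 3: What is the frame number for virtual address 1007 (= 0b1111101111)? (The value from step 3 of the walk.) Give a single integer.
vaddr = 1007: l1_idx=7, l2_idx=6
L1[7] = 3; L2[3][6] = 83

Answer: 83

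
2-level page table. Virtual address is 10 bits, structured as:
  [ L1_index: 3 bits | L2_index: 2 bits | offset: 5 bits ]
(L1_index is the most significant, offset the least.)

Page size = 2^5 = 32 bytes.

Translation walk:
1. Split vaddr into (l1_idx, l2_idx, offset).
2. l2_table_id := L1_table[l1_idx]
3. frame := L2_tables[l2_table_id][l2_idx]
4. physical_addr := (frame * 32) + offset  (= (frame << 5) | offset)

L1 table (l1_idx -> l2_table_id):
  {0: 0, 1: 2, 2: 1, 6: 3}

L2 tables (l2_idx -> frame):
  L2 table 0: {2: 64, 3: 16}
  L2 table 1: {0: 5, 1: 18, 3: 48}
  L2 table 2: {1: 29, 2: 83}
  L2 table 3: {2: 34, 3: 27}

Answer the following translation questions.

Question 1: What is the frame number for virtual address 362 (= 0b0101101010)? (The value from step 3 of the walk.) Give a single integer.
vaddr = 362: l1_idx=2, l2_idx=3
L1[2] = 1; L2[1][3] = 48

Answer: 48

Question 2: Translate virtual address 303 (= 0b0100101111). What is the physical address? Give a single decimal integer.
Answer: 591

Derivation:
vaddr = 303 = 0b0100101111
Split: l1_idx=2, l2_idx=1, offset=15
L1[2] = 1
L2[1][1] = 18
paddr = 18 * 32 + 15 = 591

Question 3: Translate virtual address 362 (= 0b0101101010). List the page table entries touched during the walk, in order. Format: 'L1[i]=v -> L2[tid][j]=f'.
vaddr = 362 = 0b0101101010
Split: l1_idx=2, l2_idx=3, offset=10

Answer: L1[2]=1 -> L2[1][3]=48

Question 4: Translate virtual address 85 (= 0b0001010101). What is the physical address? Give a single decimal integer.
vaddr = 85 = 0b0001010101
Split: l1_idx=0, l2_idx=2, offset=21
L1[0] = 0
L2[0][2] = 64
paddr = 64 * 32 + 21 = 2069

Answer: 2069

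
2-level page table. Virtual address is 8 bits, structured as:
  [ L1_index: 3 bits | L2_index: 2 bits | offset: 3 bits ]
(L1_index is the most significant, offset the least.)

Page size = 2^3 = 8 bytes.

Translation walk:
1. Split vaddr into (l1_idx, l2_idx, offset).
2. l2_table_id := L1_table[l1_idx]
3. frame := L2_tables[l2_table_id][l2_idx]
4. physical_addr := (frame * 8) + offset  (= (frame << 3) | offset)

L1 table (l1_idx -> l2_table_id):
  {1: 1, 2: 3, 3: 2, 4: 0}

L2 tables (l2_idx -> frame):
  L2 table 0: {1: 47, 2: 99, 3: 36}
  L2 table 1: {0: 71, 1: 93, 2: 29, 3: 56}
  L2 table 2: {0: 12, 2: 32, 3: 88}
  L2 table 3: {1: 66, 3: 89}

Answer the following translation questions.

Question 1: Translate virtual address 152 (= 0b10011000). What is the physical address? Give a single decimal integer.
vaddr = 152 = 0b10011000
Split: l1_idx=4, l2_idx=3, offset=0
L1[4] = 0
L2[0][3] = 36
paddr = 36 * 8 + 0 = 288

Answer: 288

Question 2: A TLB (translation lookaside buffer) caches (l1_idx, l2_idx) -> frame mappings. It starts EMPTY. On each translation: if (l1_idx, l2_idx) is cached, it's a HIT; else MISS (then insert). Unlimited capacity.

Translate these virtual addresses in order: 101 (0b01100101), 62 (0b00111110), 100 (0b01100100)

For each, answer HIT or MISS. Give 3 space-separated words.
vaddr=101: (3,0) not in TLB -> MISS, insert
vaddr=62: (1,3) not in TLB -> MISS, insert
vaddr=100: (3,0) in TLB -> HIT

Answer: MISS MISS HIT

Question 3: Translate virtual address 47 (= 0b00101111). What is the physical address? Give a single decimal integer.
vaddr = 47 = 0b00101111
Split: l1_idx=1, l2_idx=1, offset=7
L1[1] = 1
L2[1][1] = 93
paddr = 93 * 8 + 7 = 751

Answer: 751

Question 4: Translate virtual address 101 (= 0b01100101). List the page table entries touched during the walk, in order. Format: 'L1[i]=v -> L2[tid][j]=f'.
Answer: L1[3]=2 -> L2[2][0]=12

Derivation:
vaddr = 101 = 0b01100101
Split: l1_idx=3, l2_idx=0, offset=5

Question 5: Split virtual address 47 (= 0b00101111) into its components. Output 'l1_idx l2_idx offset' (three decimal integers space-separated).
Answer: 1 1 7

Derivation:
vaddr = 47 = 0b00101111
  top 3 bits -> l1_idx = 1
  next 2 bits -> l2_idx = 1
  bottom 3 bits -> offset = 7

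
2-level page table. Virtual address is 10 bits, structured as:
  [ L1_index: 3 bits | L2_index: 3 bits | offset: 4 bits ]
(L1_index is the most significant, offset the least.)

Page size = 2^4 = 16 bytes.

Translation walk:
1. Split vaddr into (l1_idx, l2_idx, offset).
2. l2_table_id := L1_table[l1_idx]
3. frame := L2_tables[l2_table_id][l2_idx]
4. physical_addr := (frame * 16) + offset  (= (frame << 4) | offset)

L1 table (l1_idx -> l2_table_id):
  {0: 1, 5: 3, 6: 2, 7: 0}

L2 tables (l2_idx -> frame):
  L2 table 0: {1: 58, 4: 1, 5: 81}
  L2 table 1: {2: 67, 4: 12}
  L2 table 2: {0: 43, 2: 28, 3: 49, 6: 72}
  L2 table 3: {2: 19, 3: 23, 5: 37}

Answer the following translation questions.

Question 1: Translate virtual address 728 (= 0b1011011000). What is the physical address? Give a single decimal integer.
Answer: 600

Derivation:
vaddr = 728 = 0b1011011000
Split: l1_idx=5, l2_idx=5, offset=8
L1[5] = 3
L2[3][5] = 37
paddr = 37 * 16 + 8 = 600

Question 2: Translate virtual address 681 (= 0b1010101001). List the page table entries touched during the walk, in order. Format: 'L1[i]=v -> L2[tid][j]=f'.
Answer: L1[5]=3 -> L2[3][2]=19

Derivation:
vaddr = 681 = 0b1010101001
Split: l1_idx=5, l2_idx=2, offset=9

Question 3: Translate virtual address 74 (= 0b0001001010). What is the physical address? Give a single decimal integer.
vaddr = 74 = 0b0001001010
Split: l1_idx=0, l2_idx=4, offset=10
L1[0] = 1
L2[1][4] = 12
paddr = 12 * 16 + 10 = 202

Answer: 202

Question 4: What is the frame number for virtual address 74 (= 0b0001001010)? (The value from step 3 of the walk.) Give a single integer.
Answer: 12

Derivation:
vaddr = 74: l1_idx=0, l2_idx=4
L1[0] = 1; L2[1][4] = 12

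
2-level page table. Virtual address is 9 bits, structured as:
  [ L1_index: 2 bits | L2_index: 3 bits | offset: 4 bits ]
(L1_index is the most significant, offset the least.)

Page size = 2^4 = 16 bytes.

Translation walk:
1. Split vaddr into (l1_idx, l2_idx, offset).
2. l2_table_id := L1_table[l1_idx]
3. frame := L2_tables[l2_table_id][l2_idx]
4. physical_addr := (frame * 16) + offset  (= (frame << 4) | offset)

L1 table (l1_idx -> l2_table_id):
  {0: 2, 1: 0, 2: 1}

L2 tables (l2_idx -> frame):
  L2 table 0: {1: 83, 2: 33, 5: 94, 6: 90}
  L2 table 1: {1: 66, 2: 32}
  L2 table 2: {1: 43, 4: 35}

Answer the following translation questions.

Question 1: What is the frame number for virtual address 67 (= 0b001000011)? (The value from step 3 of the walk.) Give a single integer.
vaddr = 67: l1_idx=0, l2_idx=4
L1[0] = 2; L2[2][4] = 35

Answer: 35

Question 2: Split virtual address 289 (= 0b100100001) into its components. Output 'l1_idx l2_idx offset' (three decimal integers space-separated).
Answer: 2 2 1

Derivation:
vaddr = 289 = 0b100100001
  top 2 bits -> l1_idx = 2
  next 3 bits -> l2_idx = 2
  bottom 4 bits -> offset = 1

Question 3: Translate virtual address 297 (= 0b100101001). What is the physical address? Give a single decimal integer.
vaddr = 297 = 0b100101001
Split: l1_idx=2, l2_idx=2, offset=9
L1[2] = 1
L2[1][2] = 32
paddr = 32 * 16 + 9 = 521

Answer: 521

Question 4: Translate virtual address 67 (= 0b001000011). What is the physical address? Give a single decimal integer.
Answer: 563

Derivation:
vaddr = 67 = 0b001000011
Split: l1_idx=0, l2_idx=4, offset=3
L1[0] = 2
L2[2][4] = 35
paddr = 35 * 16 + 3 = 563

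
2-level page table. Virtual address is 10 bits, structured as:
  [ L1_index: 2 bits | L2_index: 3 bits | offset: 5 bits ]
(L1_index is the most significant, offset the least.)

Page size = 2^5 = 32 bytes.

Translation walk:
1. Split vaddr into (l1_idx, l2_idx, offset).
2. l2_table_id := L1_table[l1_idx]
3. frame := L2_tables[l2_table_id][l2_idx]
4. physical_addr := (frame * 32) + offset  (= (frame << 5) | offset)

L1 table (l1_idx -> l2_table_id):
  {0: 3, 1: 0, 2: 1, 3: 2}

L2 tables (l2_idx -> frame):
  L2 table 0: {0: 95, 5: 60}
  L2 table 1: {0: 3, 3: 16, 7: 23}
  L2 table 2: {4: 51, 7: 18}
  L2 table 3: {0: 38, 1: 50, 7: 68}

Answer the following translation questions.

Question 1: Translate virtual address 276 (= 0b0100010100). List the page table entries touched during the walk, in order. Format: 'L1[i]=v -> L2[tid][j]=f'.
vaddr = 276 = 0b0100010100
Split: l1_idx=1, l2_idx=0, offset=20

Answer: L1[1]=0 -> L2[0][0]=95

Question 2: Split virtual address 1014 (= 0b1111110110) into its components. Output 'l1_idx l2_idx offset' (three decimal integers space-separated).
vaddr = 1014 = 0b1111110110
  top 2 bits -> l1_idx = 3
  next 3 bits -> l2_idx = 7
  bottom 5 bits -> offset = 22

Answer: 3 7 22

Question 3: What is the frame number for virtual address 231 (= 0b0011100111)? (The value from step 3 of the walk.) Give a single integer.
Answer: 68

Derivation:
vaddr = 231: l1_idx=0, l2_idx=7
L1[0] = 3; L2[3][7] = 68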